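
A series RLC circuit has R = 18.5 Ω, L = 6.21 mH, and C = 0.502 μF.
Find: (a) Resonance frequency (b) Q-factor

Step 1 — Resonance condition Im(Z)=0 gives ω₀ = 1/√(LC).
Step 2 — ω₀ = 1/√(0.00621·5.02e-07) = 1.791e+04 rad/s.
Step 3 — f₀ = ω₀/(2π) = 2851 Hz.
Step 4 — Series Q: Q = ω₀L/R = 1.791e+04·0.00621/18.5 = 6.012.

(a) f₀ = 2851 Hz  (b) Q = 6.012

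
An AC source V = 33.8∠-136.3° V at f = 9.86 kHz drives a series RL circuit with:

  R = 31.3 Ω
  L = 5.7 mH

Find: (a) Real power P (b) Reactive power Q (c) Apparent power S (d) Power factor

Step 1 — Angular frequency: ω = 2π·f = 2π·9860 = 6.195e+04 rad/s.
Step 2 — Component impedances:
  R: Z = R = 31.3 Ω
  L: Z = jωL = j·6.195e+04·0.0057 = 0 + j353.1 Ω
Step 3 — Series combination: Z_total = R + L = 31.3 + j353.1 Ω = 354.5∠84.9° Ω.
Step 4 — Source phasor: V = 33.8∠-136.3° V = -24.44 - j23.35 V.
Step 5 — Current: I = V / Z = -0.0717 + j0.06284 A = 0.09534∠138.8° A.
Step 6 — Complex power: S = V·I* = 0.2845 + j3.21 VA.
Step 7 — Real power: P = Re(S) = 0.2845 W.
Step 8 — Reactive power: Q = Im(S) = 3.21 VAR.
Step 9 — Apparent power: |S| = 3.223 VA.
Step 10 — Power factor: PF = P/|S| = 0.08829 (lagging).

(a) P = 0.2845 W  (b) Q = 3.21 VAR  (c) S = 3.223 VA  (d) PF = 0.08829 (lagging)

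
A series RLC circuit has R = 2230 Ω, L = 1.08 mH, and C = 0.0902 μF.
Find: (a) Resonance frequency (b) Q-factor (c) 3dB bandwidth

Step 1 — Resonance condition Im(Z)=0 gives ω₀ = 1/√(LC).
Step 2 — ω₀ = 1/√(0.00108·9.02e-08) = 1.013e+05 rad/s.
Step 3 — f₀ = ω₀/(2π) = 1.613e+04 Hz.
Step 4 — Series Q: Q = ω₀L/R = 1.013e+05·0.00108/2230 = 0.04907.
Step 5 — 3dB bandwidth: Δω = ω₀/Q = 2.065e+06 rad/s; BW = Δω/(2π) = 3.286e+05 Hz.

(a) f₀ = 1.613e+04 Hz  (b) Q = 0.04907  (c) BW = 3.286e+05 Hz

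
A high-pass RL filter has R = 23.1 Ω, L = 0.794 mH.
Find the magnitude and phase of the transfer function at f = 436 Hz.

Step 1 — Angular frequency: ω = 2π·436 = 2739 rad/s.
Step 2 — Transfer function: H(jω) = jωL/(R + jωL).
Step 3 — Numerator jωL = j·2.175; denominator R + jωL = 23.1 + j2.175.
Step 4 — H = 0.008789 + j0.09333.
Step 5 — Magnitude: |H| = 0.09375 (-20.6 dB); phase: φ = 84.6°.

|H| = 0.09375 (-20.6 dB), φ = 84.6°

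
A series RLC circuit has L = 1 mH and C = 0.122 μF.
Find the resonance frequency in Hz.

Step 1 — Resonance condition Im(Z)=0 gives ω₀ = 1/√(LC).
Step 2 — ω₀ = 1/√(0.001·1.22e-07) = 9.054e+04 rad/s.
Step 3 — f₀ = ω₀/(2π) = 1.441e+04 Hz.

f₀ = 1.441e+04 Hz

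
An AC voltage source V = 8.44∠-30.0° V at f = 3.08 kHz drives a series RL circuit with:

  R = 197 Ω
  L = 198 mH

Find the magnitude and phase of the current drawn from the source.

Step 1 — Angular frequency: ω = 2π·f = 2π·3080 = 1.935e+04 rad/s.
Step 2 — Component impedances:
  R: Z = R = 197 Ω
  L: Z = jωL = j·1.935e+04·0.198 = 0 + j3832 Ω
Step 3 — Series combination: Z_total = R + L = 197 + j3832 Ω = 3837∠87.1° Ω.
Step 4 — Source phasor: V = 8.44∠-30.0° V = 7.309 - j4.22 V.
Step 5 — Ohm's law: I = V / Z_total = (7.309 - j4.22) / (197 + j3832) = -0.001001 - j0.001959 A.
Step 6 — Convert to polar: |I| = 0.0022 A, ∠I = -117.1°.

I = 0.0022∠-117.1° A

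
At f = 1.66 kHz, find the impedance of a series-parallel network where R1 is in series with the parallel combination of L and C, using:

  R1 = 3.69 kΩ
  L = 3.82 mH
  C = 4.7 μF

Step 1 — Angular frequency: ω = 2π·f = 2π·1660 = 1.043e+04 rad/s.
Step 2 — Component impedances:
  R1: Z = R = 3690 Ω
  L: Z = jωL = j·1.043e+04·0.00382 = 0 + j39.84 Ω
  C: Z = 1/(jωC) = -j/(ω·C) = 0 - j20.4 Ω
Step 3 — Parallel branch: L || C = 1/(1/L + 1/C) = 0 - j41.8 Ω.
Step 4 — Series with R1: Z_total = R1 + (L || C) = 3690 - j41.8 Ω = 3690∠-0.6° Ω.

Z = 3690 - j41.8 Ω = 3690∠-0.6° Ω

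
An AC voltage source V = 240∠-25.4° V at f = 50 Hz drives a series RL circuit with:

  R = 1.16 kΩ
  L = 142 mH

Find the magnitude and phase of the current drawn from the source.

Step 1 — Angular frequency: ω = 2π·f = 2π·50 = 314.2 rad/s.
Step 2 — Component impedances:
  R: Z = R = 1160 Ω
  L: Z = jωL = j·314.2·0.142 = 0 + j44.61 Ω
Step 3 — Series combination: Z_total = R + L = 1160 + j44.61 Ω = 1161∠2.2° Ω.
Step 4 — Source phasor: V = 240∠-25.4° V = 216.8 - j102.9 V.
Step 5 — Ohm's law: I = V / Z_total = (216.8 - j102.9) / (1160 + j44.61) = 0.1832 - j0.09579 A.
Step 6 — Convert to polar: |I| = 0.2067 A, ∠I = -27.6°.

I = 0.2067∠-27.6° A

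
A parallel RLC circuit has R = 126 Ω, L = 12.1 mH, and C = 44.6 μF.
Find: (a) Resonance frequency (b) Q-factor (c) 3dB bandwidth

Step 1 — Resonance: ω₀ = 1/√(LC) = 1/√(0.0121·4.46e-05) = 1361 rad/s.
Step 2 — f₀ = ω₀/(2π) = 216.7 Hz.
Step 3 — Parallel Q: Q = R/(ω₀L) = 126/(1361·0.0121) = 7.65.
Step 4 — Bandwidth: Δω = ω₀/Q = 177.9 rad/s; BW = Δω/(2π) = 28.32 Hz.

(a) f₀ = 216.7 Hz  (b) Q = 7.65  (c) BW = 28.32 Hz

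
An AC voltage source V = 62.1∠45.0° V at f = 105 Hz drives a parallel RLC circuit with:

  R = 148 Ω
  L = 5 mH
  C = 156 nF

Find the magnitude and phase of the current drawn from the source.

Step 1 — Angular frequency: ω = 2π·f = 2π·105 = 659.7 rad/s.
Step 2 — Component impedances:
  R: Z = R = 148 Ω
  L: Z = jωL = j·659.7·0.005 = 0 + j3.299 Ω
  C: Z = 1/(jωC) = -j/(ω·C) = 0 - j9716 Ω
Step 3 — Parallel combination: 1/Z_total = 1/R + 1/L + 1/C; Z_total = 0.07354 + j3.298 Ω = 3.299∠88.7° Ω.
Step 4 — Source phasor: V = 62.1∠45.0° V = 43.91 + j43.91 V.
Step 5 — Ohm's law: I = V / Z_total = (43.91 + j43.91) / (0.07354 + j3.298) = 13.6 - j13.01 A.
Step 6 — Convert to polar: |I| = 18.82 A, ∠I = -43.7°.

I = 18.82∠-43.7° A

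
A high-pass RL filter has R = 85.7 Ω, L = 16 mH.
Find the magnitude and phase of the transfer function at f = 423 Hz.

Step 1 — Angular frequency: ω = 2π·423 = 2658 rad/s.
Step 2 — Transfer function: H(jω) = jωL/(R + jωL).
Step 3 — Numerator jωL = j·42.52; denominator R + jωL = 85.7 + j42.52.
Step 4 — H = 0.1976 + j0.3982.
Step 5 — Magnitude: |H| = 0.4445 (-7.0 dB); phase: φ = 63.6°.

|H| = 0.4445 (-7.0 dB), φ = 63.6°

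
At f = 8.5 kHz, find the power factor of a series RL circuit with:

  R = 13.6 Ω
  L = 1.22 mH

Step 1 — Angular frequency: ω = 2π·f = 2π·8500 = 5.341e+04 rad/s.
Step 2 — Component impedances:
  R: Z = R = 13.6 Ω
  L: Z = jωL = j·5.341e+04·0.00122 = 0 + j65.16 Ω
Step 3 — Series combination: Z_total = R + L = 13.6 + j65.16 Ω = 66.56∠78.2° Ω.
Step 4 — Power factor: PF = cos(φ) = Re(Z)/|Z| = 13.6/66.56 = 0.2043.
Step 5 — Type: Im(Z) = 65.16 ⇒ lagging (phase φ = 78.2°).

PF = 0.2043 (lagging, φ = 78.2°)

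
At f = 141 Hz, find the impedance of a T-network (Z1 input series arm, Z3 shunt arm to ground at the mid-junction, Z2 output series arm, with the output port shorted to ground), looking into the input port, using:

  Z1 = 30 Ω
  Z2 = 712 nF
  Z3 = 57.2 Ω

Step 1 — Angular frequency: ω = 2π·f = 2π·141 = 885.9 rad/s.
Step 2 — Component impedances:
  Z1: Z = R = 30 Ω
  Z2: Z = 1/(jωC) = -j/(ω·C) = 0 - j1585 Ω
  Z3: Z = R = 57.2 Ω
Step 3 — With the output port shorted to ground, the output series arm Z2 runs from the junction to ground; the shunt arm Z3 also runs from the junction to ground. They appear in parallel: Z3 || Z2 = 57.13 - j2.061 Ω.
Step 4 — Series with input arm Z1: Z_in = Z1 + (Z3 || Z2) = 87.13 - j2.061 Ω = 87.15∠-1.4° Ω.

Z = 87.13 - j2.061 Ω = 87.15∠-1.4° Ω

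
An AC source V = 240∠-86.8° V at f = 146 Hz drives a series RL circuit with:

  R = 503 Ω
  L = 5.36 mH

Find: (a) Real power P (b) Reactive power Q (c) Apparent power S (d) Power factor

Step 1 — Angular frequency: ω = 2π·f = 2π·146 = 917.3 rad/s.
Step 2 — Component impedances:
  R: Z = R = 503 Ω
  L: Z = jωL = j·917.3·0.00536 = 0 + j4.917 Ω
Step 3 — Series combination: Z_total = R + L = 503 + j4.917 Ω = 503∠0.6° Ω.
Step 4 — Source phasor: V = 240∠-86.8° V = 13.4 - j239.6 V.
Step 5 — Current: I = V / Z = 0.02198 - j0.4766 A = 0.4771∠-87.4° A.
Step 6 — Complex power: S = V·I* = 114.5 + j1.119 VA.
Step 7 — Real power: P = Re(S) = 114.5 W.
Step 8 — Reactive power: Q = Im(S) = 1.119 VAR.
Step 9 — Apparent power: |S| = 114.5 VA.
Step 10 — Power factor: PF = P/|S| = 1 (lagging).

(a) P = 114.5 W  (b) Q = 1.119 VAR  (c) S = 114.5 VA  (d) PF = 1 (lagging)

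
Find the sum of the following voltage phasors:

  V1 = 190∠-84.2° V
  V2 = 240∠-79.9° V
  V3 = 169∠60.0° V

Step 1 — Convert each phasor to rectangular form:
  V1 = 190·(cos(-84.2°) + j·sin(-84.2°)) = 19.2 - j189 V
  V2 = 240·(cos(-79.9°) + j·sin(-79.9°)) = 42.09 - j236.3 V
  V3 = 169·(cos(60.0°) + j·sin(60.0°)) = 84.5 + j146.4 V
Step 2 — Sum components: V_total = 145.8 - j278.9 V.
Step 3 — Convert to polar: |V_total| = 314.7 V, ∠V_total = -62.4°.

V_total = 314.7∠-62.4° V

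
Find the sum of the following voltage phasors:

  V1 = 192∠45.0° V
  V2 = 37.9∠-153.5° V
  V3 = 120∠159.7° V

Step 1 — Convert each phasor to rectangular form:
  V1 = 192·(cos(45.0°) + j·sin(45.0°)) = 135.8 + j135.8 V
  V2 = 37.9·(cos(-153.5°) + j·sin(-153.5°)) = -33.92 - j16.91 V
  V3 = 120·(cos(159.7°) + j·sin(159.7°)) = -112.5 + j41.63 V
Step 2 — Sum components: V_total = -10.7 + j160.5 V.
Step 3 — Convert to polar: |V_total| = 160.8 V, ∠V_total = 93.8°.

V_total = 160.8∠93.8° V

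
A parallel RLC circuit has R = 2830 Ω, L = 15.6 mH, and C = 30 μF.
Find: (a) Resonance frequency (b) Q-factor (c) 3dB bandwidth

Step 1 — Resonance: ω₀ = 1/√(LC) = 1/√(0.0156·3e-05) = 1462 rad/s.
Step 2 — f₀ = ω₀/(2π) = 232.6 Hz.
Step 3 — Parallel Q: Q = R/(ω₀L) = 2830/(1462·0.0156) = 124.1.
Step 4 — Bandwidth: Δω = ω₀/Q = 11.78 rad/s; BW = Δω/(2π) = 1.875 Hz.

(a) f₀ = 232.6 Hz  (b) Q = 124.1  (c) BW = 1.875 Hz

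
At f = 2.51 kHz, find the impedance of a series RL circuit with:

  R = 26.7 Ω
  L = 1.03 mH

Step 1 — Angular frequency: ω = 2π·f = 2π·2510 = 1.577e+04 rad/s.
Step 2 — Component impedances:
  R: Z = R = 26.7 Ω
  L: Z = jωL = j·1.577e+04·0.00103 = 0 + j16.24 Ω
Step 3 — Series combination: Z_total = R + L = 26.7 + j16.24 Ω = 31.25∠31.3° Ω.

Z = 26.7 + j16.24 Ω = 31.25∠31.3° Ω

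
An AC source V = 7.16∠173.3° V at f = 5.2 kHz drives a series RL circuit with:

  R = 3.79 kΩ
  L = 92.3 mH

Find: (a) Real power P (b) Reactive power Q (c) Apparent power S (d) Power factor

Step 1 — Angular frequency: ω = 2π·f = 2π·5200 = 3.267e+04 rad/s.
Step 2 — Component impedances:
  R: Z = R = 3790 Ω
  L: Z = jωL = j·3.267e+04·0.0923 = 0 + j3016 Ω
Step 3 — Series combination: Z_total = R + L = 3790 + j3016 Ω = 4843∠38.5° Ω.
Step 4 — Source phasor: V = 7.16∠173.3° V = -7.111 + j0.8354 V.
Step 5 — Current: I = V / Z = -0.001041 + j0.001049 A = 0.001478∠134.8° A.
Step 6 — Complex power: S = V·I* = 0.008283 + j0.00659 VA.
Step 7 — Real power: P = Re(S) = 0.008283 W.
Step 8 — Reactive power: Q = Im(S) = 0.00659 VAR.
Step 9 — Apparent power: |S| = 0.01058 VA.
Step 10 — Power factor: PF = P/|S| = 0.7825 (lagging).

(a) P = 0.008283 W  (b) Q = 0.00659 VAR  (c) S = 0.01058 VA  (d) PF = 0.7825 (lagging)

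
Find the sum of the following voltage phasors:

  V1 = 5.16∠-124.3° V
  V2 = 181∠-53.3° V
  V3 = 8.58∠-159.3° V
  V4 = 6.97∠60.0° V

Step 1 — Convert each phasor to rectangular form:
  V1 = 5.16·(cos(-124.3°) + j·sin(-124.3°)) = -2.908 - j4.263 V
  V2 = 181·(cos(-53.3°) + j·sin(-53.3°)) = 108.2 - j145.1 V
  V3 = 8.58·(cos(-159.3°) + j·sin(-159.3°)) = -8.026 - j3.033 V
  V4 = 6.97·(cos(60.0°) + j·sin(60.0°)) = 3.485 + j6.036 V
Step 2 — Sum components: V_total = 100.7 - j146.4 V.
Step 3 — Convert to polar: |V_total| = 177.7 V, ∠V_total = -55.5°.

V_total = 177.7∠-55.5° V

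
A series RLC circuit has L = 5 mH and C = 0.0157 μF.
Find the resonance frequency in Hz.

Step 1 — Resonance condition Im(Z)=0 gives ω₀ = 1/√(LC).
Step 2 — ω₀ = 1/√(0.005·1.57e-08) = 1.129e+05 rad/s.
Step 3 — f₀ = ω₀/(2π) = 1.796e+04 Hz.

f₀ = 1.796e+04 Hz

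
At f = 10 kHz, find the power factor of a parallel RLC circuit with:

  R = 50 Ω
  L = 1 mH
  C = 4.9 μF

Step 1 — Angular frequency: ω = 2π·f = 2π·1e+04 = 6.283e+04 rad/s.
Step 2 — Component impedances:
  R: Z = R = 50 Ω
  L: Z = jωL = j·6.283e+04·0.001 = 0 + j62.83 Ω
  C: Z = 1/(jωC) = -j/(ω·C) = 0 - j3.248 Ω
Step 3 — Parallel combination: 1/Z_total = 1/R + 1/L + 1/C; Z_total = 0.2335 - j3.409 Ω = 3.417∠-86.1° Ω.
Step 4 — Power factor: PF = cos(φ) = Re(Z)/|Z| = 0.23353/3.4171 = 0.06834.
Step 5 — Type: Im(Z) = -3.409 ⇒ leading (phase φ = -86.1°).

PF = 0.06834 (leading, φ = -86.1°)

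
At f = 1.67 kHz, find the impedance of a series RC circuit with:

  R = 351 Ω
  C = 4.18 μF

Step 1 — Angular frequency: ω = 2π·f = 2π·1670 = 1.049e+04 rad/s.
Step 2 — Component impedances:
  R: Z = R = 351 Ω
  C: Z = 1/(jωC) = -j/(ω·C) = 0 - j22.8 Ω
Step 3 — Series combination: Z_total = R + C = 351 - j22.8 Ω = 351.7∠-3.7° Ω.

Z = 351 - j22.8 Ω = 351.7∠-3.7° Ω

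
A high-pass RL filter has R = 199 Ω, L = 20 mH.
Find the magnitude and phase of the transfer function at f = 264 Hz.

Step 1 — Angular frequency: ω = 2π·264 = 1659 rad/s.
Step 2 — Transfer function: H(jω) = jωL/(R + jωL).
Step 3 — Numerator jωL = j·33.18; denominator R + jωL = 199 + j33.18.
Step 4 — H = 0.02704 + j0.1622.
Step 5 — Magnitude: |H| = 0.1644 (-15.7 dB); phase: φ = 80.5°.

|H| = 0.1644 (-15.7 dB), φ = 80.5°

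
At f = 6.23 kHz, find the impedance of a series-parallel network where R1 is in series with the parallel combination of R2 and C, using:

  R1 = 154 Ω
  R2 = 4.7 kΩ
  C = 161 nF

Step 1 — Angular frequency: ω = 2π·f = 2π·6230 = 3.914e+04 rad/s.
Step 2 — Component impedances:
  R1: Z = R = 154 Ω
  R2: Z = R = 4700 Ω
  C: Z = 1/(jωC) = -j/(ω·C) = 0 - j158.7 Ω
Step 3 — Parallel branch: R2 || C = 1/(1/R2 + 1/C) = 5.351 - j158.5 Ω.
Step 4 — Series with R1: Z_total = R1 + (R2 || C) = 159.4 - j158.5 Ω = 224.8∠-44.8° Ω.

Z = 159.4 - j158.5 Ω = 224.8∠-44.8° Ω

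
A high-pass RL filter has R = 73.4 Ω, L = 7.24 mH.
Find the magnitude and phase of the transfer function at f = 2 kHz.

Step 1 — Angular frequency: ω = 2π·2000 = 1.257e+04 rad/s.
Step 2 — Transfer function: H(jω) = jωL/(R + jωL).
Step 3 — Numerator jωL = j·90.98; denominator R + jωL = 73.4 + j90.98.
Step 4 — H = 0.6057 + j0.4887.
Step 5 — Magnitude: |H| = 0.7783 (-2.2 dB); phase: φ = 38.9°.

|H| = 0.7783 (-2.2 dB), φ = 38.9°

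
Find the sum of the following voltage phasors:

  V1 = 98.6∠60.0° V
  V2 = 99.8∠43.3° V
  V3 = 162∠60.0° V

Step 1 — Convert each phasor to rectangular form:
  V1 = 98.6·(cos(60.0°) + j·sin(60.0°)) = 49.3 + j85.39 V
  V2 = 99.8·(cos(43.3°) + j·sin(43.3°)) = 72.63 + j68.44 V
  V3 = 162·(cos(60.0°) + j·sin(60.0°)) = 81 + j140.3 V
Step 2 — Sum components: V_total = 202.9 + j294.1 V.
Step 3 — Convert to polar: |V_total| = 357.3 V, ∠V_total = 55.4°.

V_total = 357.3∠55.4° V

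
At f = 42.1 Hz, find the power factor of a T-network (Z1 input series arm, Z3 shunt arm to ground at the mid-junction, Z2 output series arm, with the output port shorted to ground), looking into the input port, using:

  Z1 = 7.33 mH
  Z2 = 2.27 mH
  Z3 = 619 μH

Step 1 — Angular frequency: ω = 2π·f = 2π·42.1 = 264.5 rad/s.
Step 2 — Component impedances:
  Z1: Z = jωL = j·264.5·0.00733 = 0 + j1.939 Ω
  Z2: Z = jωL = j·264.5·0.00227 = 0 + j0.6005 Ω
  Z3: Z = jωL = j·264.5·0.000619 = 0 + j0.1637 Ω
Step 3 — With the output port shorted to ground, the output series arm Z2 runs from the junction to ground; the shunt arm Z3 also runs from the junction to ground. They appear in parallel: Z3 || Z2 = 0 + j0.1287 Ω.
Step 4 — Series with input arm Z1: Z_in = Z1 + (Z3 || Z2) = 0 + j2.068 Ω = 2.068∠90.0° Ω.
Step 5 — Power factor: PF = cos(φ) = Re(Z)/|Z| = 0/2.068 = 0.
Step 6 — Type: Im(Z) = 2.068 ⇒ lagging (phase φ = 90.0°).

PF = 0 (lagging, φ = 90.0°)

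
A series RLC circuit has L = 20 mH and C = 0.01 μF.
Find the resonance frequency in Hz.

Step 1 — Resonance condition Im(Z)=0 gives ω₀ = 1/√(LC).
Step 2 — ω₀ = 1/√(0.02·1e-08) = 7.071e+04 rad/s.
Step 3 — f₀ = ω₀/(2π) = 1.125e+04 Hz.

f₀ = 1.125e+04 Hz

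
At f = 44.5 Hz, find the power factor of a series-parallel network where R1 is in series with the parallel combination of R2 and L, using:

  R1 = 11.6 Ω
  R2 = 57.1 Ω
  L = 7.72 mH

Step 1 — Angular frequency: ω = 2π·f = 2π·44.5 = 279.6 rad/s.
Step 2 — Component impedances:
  R1: Z = R = 11.6 Ω
  R2: Z = R = 57.1 Ω
  L: Z = jωL = j·279.6·0.00772 = 0 + j2.159 Ω
Step 3 — Parallel branch: R2 || L = 1/(1/R2 + 1/L) = 0.08148 + j2.155 Ω.
Step 4 — Series with R1: Z_total = R1 + (R2 || L) = 11.68 + j2.155 Ω = 11.88∠10.5° Ω.
Step 5 — Power factor: PF = cos(φ) = Re(Z)/|Z| = 11.6815/11.8787 = 0.9834.
Step 6 — Type: Im(Z) = 2.155 ⇒ lagging (phase φ = 10.5°).

PF = 0.9834 (lagging, φ = 10.5°)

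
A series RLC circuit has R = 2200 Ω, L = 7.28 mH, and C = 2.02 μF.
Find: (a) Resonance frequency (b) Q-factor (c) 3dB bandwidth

Step 1 — Resonance: ω₀ = 1/√(LC) = 1/√(0.00728·2.02e-06) = 8246 rad/s.
Step 2 — f₀ = ω₀/(2π) = 1312 Hz.
Step 3 — Series Q: Q = ω₀L/R = 8246·0.00728/2200 = 0.02729.
Step 4 — Bandwidth: Δω = ω₀/Q = 3.022e+05 rad/s; BW = Δω/(2π) = 4.81e+04 Hz.

(a) f₀ = 1312 Hz  (b) Q = 0.02729  (c) BW = 4.81e+04 Hz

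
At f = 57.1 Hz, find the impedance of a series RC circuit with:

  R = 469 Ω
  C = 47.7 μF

Step 1 — Angular frequency: ω = 2π·f = 2π·57.1 = 358.8 rad/s.
Step 2 — Component impedances:
  R: Z = R = 469 Ω
  C: Z = 1/(jωC) = -j/(ω·C) = 0 - j58.43 Ω
Step 3 — Series combination: Z_total = R + C = 469 - j58.43 Ω = 472.6∠-7.1° Ω.

Z = 469 - j58.43 Ω = 472.6∠-7.1° Ω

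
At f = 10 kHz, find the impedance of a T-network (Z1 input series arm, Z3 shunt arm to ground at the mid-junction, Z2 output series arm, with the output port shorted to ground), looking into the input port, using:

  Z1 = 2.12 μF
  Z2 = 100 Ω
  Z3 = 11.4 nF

Step 1 — Angular frequency: ω = 2π·f = 2π·1e+04 = 6.283e+04 rad/s.
Step 2 — Component impedances:
  Z1: Z = 1/(jωC) = -j/(ω·C) = 0 - j7.507 Ω
  Z2: Z = R = 100 Ω
  Z3: Z = 1/(jωC) = -j/(ω·C) = 0 - j1396 Ω
Step 3 — With the output port shorted to ground, the output series arm Z2 runs from the junction to ground; the shunt arm Z3 also runs from the junction to ground. They appear in parallel: Z3 || Z2 = 99.49 - j7.126 Ω.
Step 4 — Series with input arm Z1: Z_in = Z1 + (Z3 || Z2) = 99.49 - j14.63 Ω = 100.6∠-8.4° Ω.

Z = 99.49 - j14.63 Ω = 100.6∠-8.4° Ω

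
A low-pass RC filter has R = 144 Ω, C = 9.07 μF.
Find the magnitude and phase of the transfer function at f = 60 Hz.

Step 1 — Angular frequency: ω = 2π·60 = 377 rad/s.
Step 2 — Transfer function: H(jω) = 1/(1 + jωRC).
Step 3 — Denominator: 1 + jωRC = 1 + j·377·144·9.07e-06 = 1 + j0.4924.
Step 4 — H = 0.8049 - j0.3963.
Step 5 — Magnitude: |H| = 0.8971 (-0.9 dB); phase: φ = -26.2°.

|H| = 0.8971 (-0.9 dB), φ = -26.2°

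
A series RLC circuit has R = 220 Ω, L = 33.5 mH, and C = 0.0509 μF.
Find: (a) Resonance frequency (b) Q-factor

Step 1 — Resonance condition Im(Z)=0 gives ω₀ = 1/√(LC).
Step 2 — ω₀ = 1/√(0.0335·5.09e-08) = 2.422e+04 rad/s.
Step 3 — f₀ = ω₀/(2π) = 3854 Hz.
Step 4 — Series Q: Q = ω₀L/R = 2.422e+04·0.0335/220 = 3.688.

(a) f₀ = 3854 Hz  (b) Q = 3.688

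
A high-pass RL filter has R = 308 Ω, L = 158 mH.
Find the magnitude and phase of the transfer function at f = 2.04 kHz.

Step 1 — Angular frequency: ω = 2π·2040 = 1.282e+04 rad/s.
Step 2 — Transfer function: H(jω) = jωL/(R + jωL).
Step 3 — Numerator jωL = j·2025; denominator R + jωL = 308 + j2025.
Step 4 — H = 0.9774 + j0.1486.
Step 5 — Magnitude: |H| = 0.9886 (-0.1 dB); phase: φ = 8.6°.

|H| = 0.9886 (-0.1 dB), φ = 8.6°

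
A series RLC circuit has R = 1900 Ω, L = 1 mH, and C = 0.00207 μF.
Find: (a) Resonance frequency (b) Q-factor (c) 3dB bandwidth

Step 1 — Resonance: ω₀ = 1/√(LC) = 1/√(0.001·2.07e-09) = 6.95e+05 rad/s.
Step 2 — f₀ = ω₀/(2π) = 1.106e+05 Hz.
Step 3 — Series Q: Q = ω₀L/R = 6.95e+05·0.001/1900 = 0.3658.
Step 4 — Bandwidth: Δω = ω₀/Q = 1.9e+06 rad/s; BW = Δω/(2π) = 3.024e+05 Hz.

(a) f₀ = 1.106e+05 Hz  (b) Q = 0.3658  (c) BW = 3.024e+05 Hz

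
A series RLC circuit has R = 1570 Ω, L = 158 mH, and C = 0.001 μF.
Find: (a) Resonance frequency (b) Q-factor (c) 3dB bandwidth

Step 1 — Resonance condition Im(Z)=0 gives ω₀ = 1/√(LC).
Step 2 — ω₀ = 1/√(0.158·1e-09) = 7.956e+04 rad/s.
Step 3 — f₀ = ω₀/(2π) = 1.266e+04 Hz.
Step 4 — Series Q: Q = ω₀L/R = 7.956e+04·0.158/1570 = 8.006.
Step 5 — 3dB bandwidth: Δω = ω₀/Q = 9937 rad/s; BW = Δω/(2π) = 1581 Hz.

(a) f₀ = 1.266e+04 Hz  (b) Q = 8.006  (c) BW = 1581 Hz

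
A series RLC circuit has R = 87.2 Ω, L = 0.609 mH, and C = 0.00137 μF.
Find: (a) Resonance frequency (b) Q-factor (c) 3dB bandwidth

Step 1 — Resonance condition Im(Z)=0 gives ω₀ = 1/√(LC).
Step 2 — ω₀ = 1/√(0.000609·1.37e-09) = 1.095e+06 rad/s.
Step 3 — f₀ = ω₀/(2π) = 1.742e+05 Hz.
Step 4 — Series Q: Q = ω₀L/R = 1.095e+06·0.000609/87.2 = 7.646.
Step 5 — 3dB bandwidth: Δω = ω₀/Q = 1.432e+05 rad/s; BW = Δω/(2π) = 2.279e+04 Hz.

(a) f₀ = 1.742e+05 Hz  (b) Q = 7.646  (c) BW = 2.279e+04 Hz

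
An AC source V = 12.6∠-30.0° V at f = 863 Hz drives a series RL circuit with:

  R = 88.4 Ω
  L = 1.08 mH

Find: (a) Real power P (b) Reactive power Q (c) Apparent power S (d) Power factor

Step 1 — Angular frequency: ω = 2π·f = 2π·863 = 5422 rad/s.
Step 2 — Component impedances:
  R: Z = R = 88.4 Ω
  L: Z = jωL = j·5422·0.00108 = 0 + j5.856 Ω
Step 3 — Series combination: Z_total = R + L = 88.4 + j5.856 Ω = 88.59∠3.8° Ω.
Step 4 — Source phasor: V = 12.6∠-30.0° V = 10.91 - j6.3 V.
Step 5 — Current: I = V / Z = 0.1182 - j0.0791 A = 0.1422∠-33.8° A.
Step 6 — Complex power: S = V·I* = 1.788 + j0.1185 VA.
Step 7 — Real power: P = Re(S) = 1.788 W.
Step 8 — Reactive power: Q = Im(S) = 0.1185 VAR.
Step 9 — Apparent power: |S| = 1.792 VA.
Step 10 — Power factor: PF = P/|S| = 0.9978 (lagging).

(a) P = 1.788 W  (b) Q = 0.1185 VAR  (c) S = 1.792 VA  (d) PF = 0.9978 (lagging)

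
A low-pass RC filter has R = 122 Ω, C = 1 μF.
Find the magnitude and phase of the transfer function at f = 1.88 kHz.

Step 1 — Angular frequency: ω = 2π·1880 = 1.181e+04 rad/s.
Step 2 — Transfer function: H(jω) = 1/(1 + jωRC).
Step 3 — Denominator: 1 + jωRC = 1 + j·1.181e+04·122·1e-06 = 1 + j1.441.
Step 4 — H = 0.325 - j0.4684.
Step 5 — Magnitude: |H| = 0.5701 (-4.9 dB); phase: φ = -55.2°.

|H| = 0.5701 (-4.9 dB), φ = -55.2°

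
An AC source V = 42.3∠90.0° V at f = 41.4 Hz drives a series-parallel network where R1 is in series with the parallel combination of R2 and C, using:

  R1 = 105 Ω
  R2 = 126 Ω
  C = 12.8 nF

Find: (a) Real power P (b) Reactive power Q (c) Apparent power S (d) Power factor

Step 1 — Angular frequency: ω = 2π·f = 2π·41.4 = 260.1 rad/s.
Step 2 — Component impedances:
  R1: Z = R = 105 Ω
  R2: Z = R = 126 Ω
  C: Z = 1/(jωC) = -j/(ω·C) = 0 - j3.003e+05 Ω
Step 3 — Parallel branch: R2 || C = 1/(1/R2 + 1/C) = 126 - j0.05286 Ω.
Step 4 — Series with R1: Z_total = R1 + (R2 || C) = 231 - j0.05286 Ω = 231∠-0.0° Ω.
Step 5 — Source phasor: V = 42.3∠90.0° V = 0 + j42.3 V.
Step 6 — Current: I = V / Z = -4.19e-05 + j0.1831 A = 0.1831∠90.0° A.
Step 7 — Complex power: S = V·I* = 7.746 - j0.001773 VA.
Step 8 — Real power: P = Re(S) = 7.746 W.
Step 9 — Reactive power: Q = Im(S) = -0.001773 VAR.
Step 10 — Apparent power: |S| = 7.746 VA.
Step 11 — Power factor: PF = P/|S| = 1 (leading).

(a) P = 7.746 W  (b) Q = -0.001773 VAR  (c) S = 7.746 VA  (d) PF = 1 (leading)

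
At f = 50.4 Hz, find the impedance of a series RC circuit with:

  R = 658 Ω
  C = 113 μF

Step 1 — Angular frequency: ω = 2π·f = 2π·50.4 = 316.7 rad/s.
Step 2 — Component impedances:
  R: Z = R = 658 Ω
  C: Z = 1/(jωC) = -j/(ω·C) = 0 - j27.95 Ω
Step 3 — Series combination: Z_total = R + C = 658 - j27.95 Ω = 658.6∠-2.4° Ω.

Z = 658 - j27.95 Ω = 658.6∠-2.4° Ω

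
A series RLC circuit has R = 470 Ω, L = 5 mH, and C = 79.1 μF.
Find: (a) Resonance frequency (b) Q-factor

Step 1 — Resonance condition Im(Z)=0 gives ω₀ = 1/√(LC).
Step 2 — ω₀ = 1/√(0.005·7.91e-05) = 1590 rad/s.
Step 3 — f₀ = ω₀/(2π) = 253.1 Hz.
Step 4 — Series Q: Q = ω₀L/R = 1590·0.005/470 = 0.01692.

(a) f₀ = 253.1 Hz  (b) Q = 0.01692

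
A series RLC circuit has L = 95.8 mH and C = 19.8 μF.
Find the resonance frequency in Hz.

Step 1 — Resonance condition Im(Z)=0 gives ω₀ = 1/√(LC).
Step 2 — ω₀ = 1/√(0.0958·1.98e-05) = 726.1 rad/s.
Step 3 — f₀ = ω₀/(2π) = 115.6 Hz.

f₀ = 115.6 Hz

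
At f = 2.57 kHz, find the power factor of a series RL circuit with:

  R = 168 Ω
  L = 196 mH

Step 1 — Angular frequency: ω = 2π·f = 2π·2570 = 1.615e+04 rad/s.
Step 2 — Component impedances:
  R: Z = R = 168 Ω
  L: Z = jωL = j·1.615e+04·0.196 = 0 + j3165 Ω
Step 3 — Series combination: Z_total = R + L = 168 + j3165 Ω = 3169∠87.0° Ω.
Step 4 — Power factor: PF = cos(φ) = Re(Z)/|Z| = 168/3169 = 0.05301.
Step 5 — Type: Im(Z) = 3165 ⇒ lagging (phase φ = 87.0°).

PF = 0.05301 (lagging, φ = 87.0°)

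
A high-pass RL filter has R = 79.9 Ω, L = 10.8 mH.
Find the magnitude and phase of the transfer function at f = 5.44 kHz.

Step 1 — Angular frequency: ω = 2π·5440 = 3.418e+04 rad/s.
Step 2 — Transfer function: H(jω) = jωL/(R + jωL).
Step 3 — Numerator jωL = j·369.1; denominator R + jωL = 79.9 + j369.1.
Step 4 — H = 0.9552 + j0.2068.
Step 5 — Magnitude: |H| = 0.9774 (-0.2 dB); phase: φ = 12.2°.

|H| = 0.9774 (-0.2 dB), φ = 12.2°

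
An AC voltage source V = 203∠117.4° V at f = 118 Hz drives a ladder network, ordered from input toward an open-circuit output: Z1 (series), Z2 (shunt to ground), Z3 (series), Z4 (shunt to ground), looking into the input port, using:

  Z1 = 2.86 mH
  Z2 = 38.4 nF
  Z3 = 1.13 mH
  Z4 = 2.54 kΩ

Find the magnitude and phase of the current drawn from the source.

Step 1 — Angular frequency: ω = 2π·f = 2π·118 = 741.4 rad/s.
Step 2 — Component impedances:
  Z1: Z = jωL = j·741.4·0.00286 = 0 + j2.12 Ω
  Z2: Z = 1/(jωC) = -j/(ω·C) = 0 - j3.512e+04 Ω
  Z3: Z = jωL = j·741.4·0.00113 = 0 + j0.8378 Ω
  Z4: Z = R = 2540 Ω
Step 3 — Ladder network (open output): work backward from the far end, alternating series and parallel combinations. Z_in = 2527 - j179.8 Ω = 2533∠-4.1° Ω.
Step 4 — Source phasor: V = 203∠117.4° V = -93.42 + j180.2 V.
Step 5 — Ohm's law: I = V / Z_total = (-93.42 + j180.2) / (2527 - j179.8) = -0.04183 + j0.06835 A.
Step 6 — Convert to polar: |I| = 0.08013 A, ∠I = 121.5°.

I = 0.08013∠121.5° A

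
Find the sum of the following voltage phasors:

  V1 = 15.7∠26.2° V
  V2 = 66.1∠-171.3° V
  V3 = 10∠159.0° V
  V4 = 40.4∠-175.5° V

Step 1 — Convert each phasor to rectangular form:
  V1 = 15.7·(cos(26.2°) + j·sin(26.2°)) = 14.09 + j6.932 V
  V2 = 66.1·(cos(-171.3°) + j·sin(-171.3°)) = -65.34 - j9.998 V
  V3 = 10·(cos(159.0°) + j·sin(159.0°)) = -9.336 + j3.584 V
  V4 = 40.4·(cos(-175.5°) + j·sin(-175.5°)) = -40.28 - j3.17 V
Step 2 — Sum components: V_total = -100.9 - j2.653 V.
Step 3 — Convert to polar: |V_total| = 100.9 V, ∠V_total = -178.5°.

V_total = 100.9∠-178.5° V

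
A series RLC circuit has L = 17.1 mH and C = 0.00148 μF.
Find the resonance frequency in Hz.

Step 1 — Resonance condition Im(Z)=0 gives ω₀ = 1/√(LC).
Step 2 — ω₀ = 1/√(0.0171·1.48e-09) = 1.988e+05 rad/s.
Step 3 — f₀ = ω₀/(2π) = 3.164e+04 Hz.

f₀ = 3.164e+04 Hz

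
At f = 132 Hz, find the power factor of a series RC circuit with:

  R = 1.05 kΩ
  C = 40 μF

Step 1 — Angular frequency: ω = 2π·f = 2π·132 = 829.4 rad/s.
Step 2 — Component impedances:
  R: Z = R = 1050 Ω
  C: Z = 1/(jωC) = -j/(ω·C) = 0 - j30.14 Ω
Step 3 — Series combination: Z_total = R + C = 1050 - j30.14 Ω = 1050∠-1.6° Ω.
Step 4 — Power factor: PF = cos(φ) = Re(Z)/|Z| = 1050/1050.4 = 0.9996.
Step 5 — Type: Im(Z) = -30.14 ⇒ leading (phase φ = -1.6°).

PF = 0.9996 (leading, φ = -1.6°)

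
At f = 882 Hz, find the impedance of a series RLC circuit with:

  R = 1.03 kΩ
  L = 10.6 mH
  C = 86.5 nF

Step 1 — Angular frequency: ω = 2π·f = 2π·882 = 5542 rad/s.
Step 2 — Component impedances:
  R: Z = R = 1030 Ω
  L: Z = jωL = j·5542·0.0106 = 0 + j58.74 Ω
  C: Z = 1/(jωC) = -j/(ω·C) = 0 - j2086 Ω
Step 3 — Series combination: Z_total = R + L + C = 1030 - j2027 Ω = 2274∠-63.1° Ω.

Z = 1030 - j2027 Ω = 2274∠-63.1° Ω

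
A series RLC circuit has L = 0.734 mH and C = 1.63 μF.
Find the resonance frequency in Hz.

Step 1 — Resonance condition Im(Z)=0 gives ω₀ = 1/√(LC).
Step 2 — ω₀ = 1/√(0.000734·1.63e-06) = 2.891e+04 rad/s.
Step 3 — f₀ = ω₀/(2π) = 4601 Hz.

f₀ = 4601 Hz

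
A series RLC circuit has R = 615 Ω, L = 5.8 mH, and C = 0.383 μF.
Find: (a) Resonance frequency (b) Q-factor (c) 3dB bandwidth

Step 1 — Resonance condition Im(Z)=0 gives ω₀ = 1/√(LC).
Step 2 — ω₀ = 1/√(0.0058·3.83e-07) = 2.122e+04 rad/s.
Step 3 — f₀ = ω₀/(2π) = 3377 Hz.
Step 4 — Series Q: Q = ω₀L/R = 2.122e+04·0.0058/615 = 0.2001.
Step 5 — 3dB bandwidth: Δω = ω₀/Q = 1.06e+05 rad/s; BW = Δω/(2π) = 1.688e+04 Hz.

(a) f₀ = 3377 Hz  (b) Q = 0.2001  (c) BW = 1.688e+04 Hz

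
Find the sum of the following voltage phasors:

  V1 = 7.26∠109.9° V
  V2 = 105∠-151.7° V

Step 1 — Convert each phasor to rectangular form:
  V1 = 7.26·(cos(109.9°) + j·sin(109.9°)) = -2.471 + j6.826 V
  V2 = 105·(cos(-151.7°) + j·sin(-151.7°)) = -92.45 - j49.78 V
Step 2 — Sum components: V_total = -94.92 - j42.95 V.
Step 3 — Convert to polar: |V_total| = 104.2 V, ∠V_total = -155.7°.

V_total = 104.2∠-155.7° V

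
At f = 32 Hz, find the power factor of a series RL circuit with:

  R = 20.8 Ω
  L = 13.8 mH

Step 1 — Angular frequency: ω = 2π·f = 2π·32 = 201.1 rad/s.
Step 2 — Component impedances:
  R: Z = R = 20.8 Ω
  L: Z = jωL = j·201.1·0.0138 = 0 + j2.775 Ω
Step 3 — Series combination: Z_total = R + L = 20.8 + j2.775 Ω = 20.98∠7.6° Ω.
Step 4 — Power factor: PF = cos(φ) = Re(Z)/|Z| = 20.8/20.984 = 0.9912.
Step 5 — Type: Im(Z) = 2.775 ⇒ lagging (phase φ = 7.6°).

PF = 0.9912 (lagging, φ = 7.6°)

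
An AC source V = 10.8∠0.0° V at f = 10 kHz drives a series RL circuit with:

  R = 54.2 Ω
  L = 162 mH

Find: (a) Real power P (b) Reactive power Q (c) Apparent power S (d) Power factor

Step 1 — Angular frequency: ω = 2π·f = 2π·1e+04 = 6.283e+04 rad/s.
Step 2 — Component impedances:
  R: Z = R = 54.2 Ω
  L: Z = jωL = j·6.283e+04·0.162 = 0 + j1.018e+04 Ω
Step 3 — Series combination: Z_total = R + L = 54.2 + j1.018e+04 Ω = 1.018e+04∠89.7° Ω.
Step 4 — Source phasor: V = 10.8∠0.0° V = 10.8 V.
Step 5 — Current: I = V / Z = 5.65e-06 - j0.001061 A = 0.001061∠-89.7° A.
Step 6 — Complex power: S = V·I* = 6.102e-05 + j0.01146 VA.
Step 7 — Real power: P = Re(S) = 6.102e-05 W.
Step 8 — Reactive power: Q = Im(S) = 0.01146 VAR.
Step 9 — Apparent power: |S| = 0.01146 VA.
Step 10 — Power factor: PF = P/|S| = 0.005325 (lagging).

(a) P = 6.102e-05 W  (b) Q = 0.01146 VAR  (c) S = 0.01146 VA  (d) PF = 0.005325 (lagging)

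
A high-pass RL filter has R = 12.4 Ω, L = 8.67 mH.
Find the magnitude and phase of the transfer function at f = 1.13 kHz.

Step 1 — Angular frequency: ω = 2π·1130 = 7100 rad/s.
Step 2 — Transfer function: H(jω) = jωL/(R + jωL).
Step 3 — Numerator jωL = j·61.56; denominator R + jωL = 12.4 + j61.56.
Step 4 — H = 0.961 + j0.1936.
Step 5 — Magnitude: |H| = 0.9803 (-0.2 dB); phase: φ = 11.4°.

|H| = 0.9803 (-0.2 dB), φ = 11.4°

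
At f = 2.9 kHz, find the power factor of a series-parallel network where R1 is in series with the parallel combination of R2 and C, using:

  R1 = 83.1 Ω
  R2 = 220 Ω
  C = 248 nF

Step 1 — Angular frequency: ω = 2π·f = 2π·2900 = 1.822e+04 rad/s.
Step 2 — Component impedances:
  R1: Z = R = 83.1 Ω
  R2: Z = R = 220 Ω
  C: Z = 1/(jωC) = -j/(ω·C) = 0 - j221.3 Ω
Step 3 — Parallel branch: R2 || C = 1/(1/R2 + 1/C) = 110.6 - j110 Ω.
Step 4 — Series with R1: Z_total = R1 + (R2 || C) = 193.7 - j110 Ω = 222.8∠-29.6° Ω.
Step 5 — Power factor: PF = cos(φ) = Re(Z)/|Z| = 193.745/222.793 = 0.8696.
Step 6 — Type: Im(Z) = -110 ⇒ leading (phase φ = -29.6°).

PF = 0.8696 (leading, φ = -29.6°)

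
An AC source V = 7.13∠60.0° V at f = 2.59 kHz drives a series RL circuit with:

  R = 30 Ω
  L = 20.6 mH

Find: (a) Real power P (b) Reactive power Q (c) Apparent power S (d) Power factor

Step 1 — Angular frequency: ω = 2π·f = 2π·2590 = 1.627e+04 rad/s.
Step 2 — Component impedances:
  R: Z = R = 30 Ω
  L: Z = jωL = j·1.627e+04·0.0206 = 0 + j335.2 Ω
Step 3 — Series combination: Z_total = R + L = 30 + j335.2 Ω = 336.6∠84.9° Ω.
Step 4 — Source phasor: V = 7.13∠60.0° V = 3.565 + j6.175 V.
Step 5 — Current: I = V / Z = 0.01922 - j0.008915 A = 0.02118∠-24.9° A.
Step 6 — Complex power: S = V·I* = 0.01346 + j0.1504 VA.
Step 7 — Real power: P = Re(S) = 0.01346 W.
Step 8 — Reactive power: Q = Im(S) = 0.1504 VAR.
Step 9 — Apparent power: |S| = 0.151 VA.
Step 10 — Power factor: PF = P/|S| = 0.08913 (lagging).

(a) P = 0.01346 W  (b) Q = 0.1504 VAR  (c) S = 0.151 VA  (d) PF = 0.08913 (lagging)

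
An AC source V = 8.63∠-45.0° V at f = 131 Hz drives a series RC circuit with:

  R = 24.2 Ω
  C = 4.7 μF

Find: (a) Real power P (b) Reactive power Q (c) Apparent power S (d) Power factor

Step 1 — Angular frequency: ω = 2π·f = 2π·131 = 823.1 rad/s.
Step 2 — Component impedances:
  R: Z = R = 24.2 Ω
  C: Z = 1/(jωC) = -j/(ω·C) = 0 - j258.5 Ω
Step 3 — Series combination: Z_total = R + C = 24.2 - j258.5 Ω = 259.6∠-84.7° Ω.
Step 4 — Source phasor: V = 8.63∠-45.0° V = 6.102 - j6.102 V.
Step 5 — Current: I = V / Z = 0.02559 + j0.02121 A = 0.03324∠39.7° A.
Step 6 — Complex power: S = V·I* = 0.02674 - j0.2856 VA.
Step 7 — Real power: P = Re(S) = 0.02674 W.
Step 8 — Reactive power: Q = Im(S) = -0.2856 VAR.
Step 9 — Apparent power: |S| = 0.2869 VA.
Step 10 — Power factor: PF = P/|S| = 0.09321 (leading).

(a) P = 0.02674 W  (b) Q = -0.2856 VAR  (c) S = 0.2869 VA  (d) PF = 0.09321 (leading)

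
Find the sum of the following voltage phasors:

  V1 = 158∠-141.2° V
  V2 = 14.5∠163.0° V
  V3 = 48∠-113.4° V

Step 1 — Convert each phasor to rectangular form:
  V1 = 158·(cos(-141.2°) + j·sin(-141.2°)) = -123.1 - j99 V
  V2 = 14.5·(cos(163.0°) + j·sin(163.0°)) = -13.87 + j4.239 V
  V3 = 48·(cos(-113.4°) + j·sin(-113.4°)) = -19.06 - j44.05 V
Step 2 — Sum components: V_total = -156.1 - j138.8 V.
Step 3 — Convert to polar: |V_total| = 208.9 V, ∠V_total = -138.3°.

V_total = 208.9∠-138.3° V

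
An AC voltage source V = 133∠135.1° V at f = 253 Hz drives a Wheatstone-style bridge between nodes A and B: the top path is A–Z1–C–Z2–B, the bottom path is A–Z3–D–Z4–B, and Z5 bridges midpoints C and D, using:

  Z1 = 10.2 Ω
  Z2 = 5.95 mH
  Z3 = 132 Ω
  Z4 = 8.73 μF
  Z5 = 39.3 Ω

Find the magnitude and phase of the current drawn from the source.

Step 1 — Angular frequency: ω = 2π·f = 2π·253 = 1590 rad/s.
Step 2 — Component impedances:
  Z1: Z = R = 10.2 Ω
  Z2: Z = jωL = j·1590·0.00595 = 0 + j9.458 Ω
  Z3: Z = R = 132 Ω
  Z4: Z = 1/(jωC) = -j/(ω·C) = 0 - j72.06 Ω
  Z5: Z = R = 39.3 Ω
Step 3 — Bridge requires nodal analysis (the Z5 bridge couples midpoints C and D, so the two paths cannot be reduced to a simple series/parallel combination). Setting node B to ground and injecting 1 A at node A, the 3-node admittance system at A, C, D solves to V_A = Z_AB = 10.7 + j10.28 Ω = 14.84∠43.9° Ω.
Step 4 — Source phasor: V = 133∠135.1° V = -94.21 + j93.88 V.
Step 5 — Ohm's law: I = V / Z_total = (-94.21 + j93.88) / (10.7 + j10.28) = -0.1939 + j8.961 A.
Step 6 — Convert to polar: |I| = 8.963 A, ∠I = 91.2°.

I = 8.963∠91.2° A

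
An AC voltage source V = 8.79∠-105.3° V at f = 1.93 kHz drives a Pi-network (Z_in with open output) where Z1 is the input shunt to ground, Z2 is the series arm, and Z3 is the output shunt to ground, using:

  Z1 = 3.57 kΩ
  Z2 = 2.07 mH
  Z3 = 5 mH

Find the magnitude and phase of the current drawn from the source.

Step 1 — Angular frequency: ω = 2π·f = 2π·1930 = 1.213e+04 rad/s.
Step 2 — Component impedances:
  Z1: Z = R = 3570 Ω
  Z2: Z = jωL = j·1.213e+04·0.00207 = 0 + j25.1 Ω
  Z3: Z = jωL = j·1.213e+04·0.005 = 0 + j60.63 Ω
Step 3 — With open output, the series arm Z2 and the output shunt Z3 appear in series to ground: Z2 + Z3 = 0 + j85.73 Ω.
Step 4 — Parallel with input shunt Z1: Z_in = Z1 || (Z2 + Z3) = 2.058 + j85.69 Ω = 85.71∠88.6° Ω.
Step 5 — Source phasor: V = 8.79∠-105.3° V = -2.319 - j8.478 V.
Step 6 — Ohm's law: I = V / Z_total = (-2.319 - j8.478) / (2.058 + j85.69) = -0.09954 + j0.02468 A.
Step 7 — Convert to polar: |I| = 0.1026 A, ∠I = 166.1°.

I = 0.1026∠166.1° A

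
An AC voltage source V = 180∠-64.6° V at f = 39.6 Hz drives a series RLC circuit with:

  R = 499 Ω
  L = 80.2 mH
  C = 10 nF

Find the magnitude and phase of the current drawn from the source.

Step 1 — Angular frequency: ω = 2π·f = 2π·39.6 = 248.8 rad/s.
Step 2 — Component impedances:
  R: Z = R = 499 Ω
  L: Z = jωL = j·248.8·0.0802 = 0 + j19.95 Ω
  C: Z = 1/(jωC) = -j/(ω·C) = 0 - j4.019e+05 Ω
Step 3 — Series combination: Z_total = R + L + C = 499 - j4.019e+05 Ω = 4.019e+05∠-89.9° Ω.
Step 4 — Source phasor: V = 180∠-64.6° V = 77.21 - j162.6 V.
Step 5 — Ohm's law: I = V / Z_total = (77.21 - j162.6) / (499 - j4.019e+05) = 0.0004048 + j0.0001916 A.
Step 6 — Convert to polar: |I| = 0.0004479 A, ∠I = 25.3°.

I = 0.0004479∠25.3° A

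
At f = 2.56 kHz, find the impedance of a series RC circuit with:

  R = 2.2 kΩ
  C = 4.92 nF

Step 1 — Angular frequency: ω = 2π·f = 2π·2560 = 1.608e+04 rad/s.
Step 2 — Component impedances:
  R: Z = R = 2200 Ω
  C: Z = 1/(jωC) = -j/(ω·C) = 0 - j1.264e+04 Ω
Step 3 — Series combination: Z_total = R + C = 2200 - j1.264e+04 Ω = 1.283e+04∠-80.1° Ω.

Z = 2200 - j1.264e+04 Ω = 1.283e+04∠-80.1° Ω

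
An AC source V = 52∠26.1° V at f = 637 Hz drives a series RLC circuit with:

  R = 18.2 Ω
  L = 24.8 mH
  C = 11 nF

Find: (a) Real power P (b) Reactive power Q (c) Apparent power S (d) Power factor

Step 1 — Angular frequency: ω = 2π·f = 2π·637 = 4002 rad/s.
Step 2 — Component impedances:
  R: Z = R = 18.2 Ω
  L: Z = jωL = j·4002·0.0248 = 0 + j99.26 Ω
  C: Z = 1/(jωC) = -j/(ω·C) = 0 - j2.271e+04 Ω
Step 3 — Series combination: Z_total = R + L + C = 18.2 - j2.261e+04 Ω = 2.261e+04∠-90.0° Ω.
Step 4 — Source phasor: V = 52∠26.1° V = 46.7 + j22.88 V.
Step 5 — Current: I = V / Z = -0.00101 + j0.002066 A = 0.002299∠116.1° A.
Step 6 — Complex power: S = V·I* = 9.623e-05 - j0.1196 VA.
Step 7 — Real power: P = Re(S) = 9.623e-05 W.
Step 8 — Reactive power: Q = Im(S) = -0.1196 VAR.
Step 9 — Apparent power: |S| = 0.1196 VA.
Step 10 — Power factor: PF = P/|S| = 0.0008048 (leading).

(a) P = 9.623e-05 W  (b) Q = -0.1196 VAR  (c) S = 0.1196 VA  (d) PF = 0.0008048 (leading)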